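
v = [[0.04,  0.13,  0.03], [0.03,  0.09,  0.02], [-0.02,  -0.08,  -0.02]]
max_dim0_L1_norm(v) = 0.3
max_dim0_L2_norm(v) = 0.18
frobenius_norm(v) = 0.19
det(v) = 0.00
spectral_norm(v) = 0.19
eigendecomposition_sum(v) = [[0.04, 0.13, 0.03],  [0.03, 0.09, 0.02],  [-0.02, -0.07, -0.02]] + [[0.00, -0.00, 0.00], [-0.00, 0.0, -0.00], [0.00, -0.00, 0.00]] + [[-0.00, 0.00, 0.0], [-0.0, 0.00, 0.0], [0.0, -0.01, -0.0]]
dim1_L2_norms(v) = [0.14, 0.1, 0.08]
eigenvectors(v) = [[-0.74, -0.3, -0.47], [-0.53, 0.3, -0.03], [0.42, -0.90, 0.88]]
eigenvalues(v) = [0.12, 0.0, -0.01]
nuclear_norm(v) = 0.19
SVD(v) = [[-0.73, -0.13, 0.67], [-0.51, -0.54, -0.67], [0.45, -0.83, 0.33]] @ diag([0.1896641214381365, 0.005246049856778837, 1.3607862335229354e-18]) @ [[-0.28, -0.93, -0.22], [-0.91, 0.19, 0.37], [0.3, -0.30, 0.9]]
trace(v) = 0.11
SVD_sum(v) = [[0.04, 0.13, 0.03], [0.03, 0.09, 0.02], [-0.02, -0.08, -0.02]] + [[0.00, -0.0, -0.0],[0.00, -0.00, -0.00],[0.0, -0.00, -0.00]] + [[0.00, -0.00, 0.0], [-0.0, 0.0, -0.0], [0.00, -0.00, 0.0]]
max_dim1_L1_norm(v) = 0.2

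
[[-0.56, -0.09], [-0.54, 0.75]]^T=[[-0.56, -0.54], [-0.09, 0.75]]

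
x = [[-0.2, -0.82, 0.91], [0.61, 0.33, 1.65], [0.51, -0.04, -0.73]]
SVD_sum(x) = [[0.11, -0.03, 0.90],  [0.21, -0.06, 1.69],  [-0.08, 0.03, -0.65]] + [[-0.50, -0.63, 0.04], [0.35, 0.43, -0.03], [0.2, 0.25, -0.02]] + [[0.19, -0.15, -0.03], [0.05, -0.04, -0.01], [0.39, -0.32, -0.06]]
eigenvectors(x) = [[(0.15-0.56j), (0.15+0.56j), (-0.73+0j)], [(-0.78+0j), -0.78-0.00j, (-0.33+0j)], [(-0.07-0.21j), -0.07+0.21j, 0.60+0.00j]]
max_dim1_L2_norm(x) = 1.79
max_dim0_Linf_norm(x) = 1.65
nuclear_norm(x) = 3.64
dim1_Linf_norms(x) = [0.91, 1.65, 0.73]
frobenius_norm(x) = 2.35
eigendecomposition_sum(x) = [[(0.09+0.33j), (-0.33+0.07j), (-0.07+0.43j)],[(0.39-0.23j), (0.2+0.4j), 0.59-0.06j],[(0.1+0.08j), (-0.09+0.09j), 0.07+0.15j]] + [[(0.09-0.33j), (-0.33-0.07j), (-0.07-0.43j)], [0.39+0.23j, 0.20-0.40j, 0.59+0.06j], [(0.1-0.08j), -0.09-0.09j, (0.07-0.15j)]] + [[-0.38-0.00j,(-0.17+0j),1.05+0.00j],[(-0.18-0j),-0.08+0.00j,0.48+0.00j],[0.32+0.00j,0.14-0.00j,-0.87-0.00j]]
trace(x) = -0.60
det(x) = -1.20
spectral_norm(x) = 2.04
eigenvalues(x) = [(0.36+0.88j), (0.36-0.88j), (-1.33+0j)]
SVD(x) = [[0.45, -0.78, 0.43], [0.83, 0.54, 0.11], [-0.32, 0.31, 0.89]] @ diag([2.0364760437580594, 1.0338973025064715, 0.5678218832251574]) @ [[0.13,-0.04,0.99], [0.62,0.78,-0.05], [0.77,-0.62,-0.12]]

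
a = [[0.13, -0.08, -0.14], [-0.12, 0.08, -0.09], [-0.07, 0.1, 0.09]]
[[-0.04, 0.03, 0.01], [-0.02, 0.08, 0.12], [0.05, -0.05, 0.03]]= a@[[0.32,  -0.58,  -0.16], [0.51,  -0.44,  0.65], [0.27,  -0.49,  -0.56]]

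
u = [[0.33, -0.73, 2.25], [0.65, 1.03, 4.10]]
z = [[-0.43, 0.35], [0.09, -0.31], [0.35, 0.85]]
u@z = [[0.58, 2.25], [1.25, 3.39]]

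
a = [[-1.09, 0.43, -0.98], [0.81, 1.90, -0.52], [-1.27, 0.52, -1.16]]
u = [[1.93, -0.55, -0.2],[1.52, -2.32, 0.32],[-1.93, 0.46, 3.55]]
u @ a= [[-2.3, -0.32, -1.37], [-3.94, -3.59, -0.65], [-2.03, 1.89, -2.47]]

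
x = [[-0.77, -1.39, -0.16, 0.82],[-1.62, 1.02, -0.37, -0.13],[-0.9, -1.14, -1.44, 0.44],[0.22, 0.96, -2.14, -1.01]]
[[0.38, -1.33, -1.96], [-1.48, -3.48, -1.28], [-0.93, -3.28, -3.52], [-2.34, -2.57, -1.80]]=x @ [[0.26, 1.28, 1.29], [-0.74, -0.98, 1.31], [0.96, 1.72, 0.98], [-0.36, -1.75, 1.23]]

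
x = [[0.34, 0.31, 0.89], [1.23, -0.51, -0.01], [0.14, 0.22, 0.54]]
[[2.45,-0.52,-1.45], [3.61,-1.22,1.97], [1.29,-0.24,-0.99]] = x@[[2.55, -0.49, 1.06], [-0.97, 1.23, -1.27], [2.12, -0.82, -1.59]]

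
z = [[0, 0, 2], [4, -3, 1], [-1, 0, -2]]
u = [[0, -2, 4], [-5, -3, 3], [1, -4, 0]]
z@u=[[2, -8, 0], [16, -3, 7], [-2, 10, -4]]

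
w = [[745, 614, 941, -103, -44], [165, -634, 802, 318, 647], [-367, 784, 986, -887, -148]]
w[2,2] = 986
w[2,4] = -148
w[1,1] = -634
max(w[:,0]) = 745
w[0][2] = 941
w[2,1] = 784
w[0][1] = 614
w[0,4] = -44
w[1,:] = [165, -634, 802, 318, 647]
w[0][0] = 745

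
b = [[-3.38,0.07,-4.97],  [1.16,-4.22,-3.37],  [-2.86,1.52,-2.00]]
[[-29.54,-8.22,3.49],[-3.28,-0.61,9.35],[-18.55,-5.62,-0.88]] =b@[[2.75, 1.97, -0.56],[-1.70, 0.43, -2.09],[4.05, 0.32, -0.35]]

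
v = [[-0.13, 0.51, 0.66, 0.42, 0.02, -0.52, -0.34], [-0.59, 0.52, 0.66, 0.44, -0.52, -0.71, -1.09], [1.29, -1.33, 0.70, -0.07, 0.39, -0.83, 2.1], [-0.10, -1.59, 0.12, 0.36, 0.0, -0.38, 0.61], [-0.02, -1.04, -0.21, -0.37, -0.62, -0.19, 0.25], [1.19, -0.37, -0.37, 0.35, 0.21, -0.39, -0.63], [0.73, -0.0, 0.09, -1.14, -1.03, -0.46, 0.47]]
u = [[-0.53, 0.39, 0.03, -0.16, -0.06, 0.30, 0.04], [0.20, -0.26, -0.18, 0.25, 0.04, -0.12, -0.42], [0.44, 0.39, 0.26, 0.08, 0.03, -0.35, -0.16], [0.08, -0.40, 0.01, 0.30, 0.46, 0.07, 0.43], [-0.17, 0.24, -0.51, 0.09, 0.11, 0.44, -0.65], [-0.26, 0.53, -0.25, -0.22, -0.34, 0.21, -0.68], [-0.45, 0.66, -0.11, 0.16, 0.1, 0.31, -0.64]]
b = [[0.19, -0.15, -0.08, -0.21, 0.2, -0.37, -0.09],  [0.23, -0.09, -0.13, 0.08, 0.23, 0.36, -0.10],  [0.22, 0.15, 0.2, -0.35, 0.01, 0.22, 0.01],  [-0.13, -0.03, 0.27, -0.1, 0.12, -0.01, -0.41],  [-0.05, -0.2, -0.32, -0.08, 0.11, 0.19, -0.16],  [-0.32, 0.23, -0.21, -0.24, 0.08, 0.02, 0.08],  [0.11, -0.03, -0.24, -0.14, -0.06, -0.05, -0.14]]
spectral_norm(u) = 1.82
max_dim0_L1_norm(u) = 3.02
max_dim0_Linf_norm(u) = 0.68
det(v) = -0.00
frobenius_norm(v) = 4.93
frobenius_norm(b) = 1.32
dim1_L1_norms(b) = [1.29, 1.22, 1.16, 1.07, 1.11, 1.18, 0.77]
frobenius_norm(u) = 2.33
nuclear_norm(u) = 4.53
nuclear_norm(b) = 3.25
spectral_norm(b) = 0.66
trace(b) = 0.19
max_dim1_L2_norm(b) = 0.54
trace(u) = -0.55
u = b @ v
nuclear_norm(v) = 10.29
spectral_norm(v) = 3.64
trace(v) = 0.91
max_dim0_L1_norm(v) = 5.49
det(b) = 0.00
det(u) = 0.00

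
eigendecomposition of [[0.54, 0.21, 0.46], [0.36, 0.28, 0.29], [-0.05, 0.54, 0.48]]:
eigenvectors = [[(0.45+0.26j), (0.45-0.26j), (0.7+0j)], [(0.47-0.17j), 0.47+0.17j, (0.53+0j)], [(-0.69+0j), -0.69-0.00j, (0.48+0j)]]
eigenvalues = [(0.14+0.15j), (0.14-0.15j), (1.01+0j)]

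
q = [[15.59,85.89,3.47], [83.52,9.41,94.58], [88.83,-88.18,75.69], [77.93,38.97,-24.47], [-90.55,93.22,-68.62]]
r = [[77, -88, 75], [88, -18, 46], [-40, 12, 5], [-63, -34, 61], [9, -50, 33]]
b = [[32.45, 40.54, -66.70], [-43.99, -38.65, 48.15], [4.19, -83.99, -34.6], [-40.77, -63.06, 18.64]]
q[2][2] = 75.69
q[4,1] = 93.22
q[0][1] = 85.89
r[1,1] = -18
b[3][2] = 18.64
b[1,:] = [-43.99, -38.65, 48.15]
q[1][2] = 94.58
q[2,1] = -88.18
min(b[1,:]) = -43.99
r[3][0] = -63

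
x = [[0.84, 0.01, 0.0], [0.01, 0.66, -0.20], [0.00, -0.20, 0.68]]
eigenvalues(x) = [0.47, 0.84, 0.87]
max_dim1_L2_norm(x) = 0.84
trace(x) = 2.18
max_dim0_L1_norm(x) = 0.88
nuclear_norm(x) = 2.18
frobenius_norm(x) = 1.30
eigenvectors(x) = [[-0.02, -0.98, -0.21], [0.72, 0.13, -0.68], [0.69, -0.17, 0.71]]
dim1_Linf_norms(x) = [0.84, 0.66, 0.68]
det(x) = 0.34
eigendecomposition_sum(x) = [[0.00,-0.01,-0.01], [-0.01,0.25,0.23], [-0.01,0.23,0.22]] + [[0.8, -0.11, 0.14], [-0.11, 0.01, -0.02], [0.14, -0.02, 0.02]] + [[0.04, 0.13, -0.13],[0.13, 0.4, -0.42],[-0.13, -0.42, 0.43]]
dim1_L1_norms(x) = [0.85, 0.87, 0.88]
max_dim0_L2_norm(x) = 0.84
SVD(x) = [[-0.21, 0.98, -0.02], [-0.68, -0.13, 0.72], [0.71, 0.17, 0.69]] @ diag([0.871752085274251, 0.8386395375015987, 0.4696083772241507]) @ [[-0.21, -0.68, 0.71], [0.98, -0.13, 0.17], [-0.02, 0.72, 0.69]]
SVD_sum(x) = [[0.04, 0.13, -0.13], [0.13, 0.40, -0.42], [-0.13, -0.42, 0.43]] + [[0.80, -0.11, 0.14], [-0.11, 0.01, -0.02], [0.14, -0.02, 0.02]] + [[0.0,-0.01,-0.01], [-0.01,0.25,0.23], [-0.01,0.23,0.22]]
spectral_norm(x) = 0.87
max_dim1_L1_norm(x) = 0.88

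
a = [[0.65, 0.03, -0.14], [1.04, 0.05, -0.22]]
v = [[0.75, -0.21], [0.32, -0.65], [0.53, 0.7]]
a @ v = [[0.42, -0.25], [0.68, -0.40]]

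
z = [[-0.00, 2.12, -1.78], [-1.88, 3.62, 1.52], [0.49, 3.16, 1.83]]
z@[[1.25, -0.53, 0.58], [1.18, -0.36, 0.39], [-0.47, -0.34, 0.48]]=[[3.34, -0.16, -0.03], [1.21, -0.82, 1.05], [3.48, -2.02, 2.4]]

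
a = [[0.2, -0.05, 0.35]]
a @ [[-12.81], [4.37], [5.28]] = [[-0.93]]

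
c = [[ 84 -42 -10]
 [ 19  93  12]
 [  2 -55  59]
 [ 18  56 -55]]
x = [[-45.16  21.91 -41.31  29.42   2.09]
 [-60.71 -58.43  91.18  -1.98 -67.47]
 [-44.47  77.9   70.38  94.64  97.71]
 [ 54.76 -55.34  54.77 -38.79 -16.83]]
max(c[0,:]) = 84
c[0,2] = -10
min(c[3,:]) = -55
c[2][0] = 2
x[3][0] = 54.76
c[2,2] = 59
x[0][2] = -41.31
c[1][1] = 93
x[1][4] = -67.47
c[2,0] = 2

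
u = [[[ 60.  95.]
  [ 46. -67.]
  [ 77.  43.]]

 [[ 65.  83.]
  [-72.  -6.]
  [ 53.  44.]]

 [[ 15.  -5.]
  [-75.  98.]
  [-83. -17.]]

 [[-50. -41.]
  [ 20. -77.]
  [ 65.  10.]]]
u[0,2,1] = 43.0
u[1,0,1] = 83.0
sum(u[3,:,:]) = -73.0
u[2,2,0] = -83.0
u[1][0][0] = 65.0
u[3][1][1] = -77.0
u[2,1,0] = -75.0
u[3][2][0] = 65.0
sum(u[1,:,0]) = 46.0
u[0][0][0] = 60.0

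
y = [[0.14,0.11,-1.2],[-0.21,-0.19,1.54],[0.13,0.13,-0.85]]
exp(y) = [[1.08, 0.05, -0.81], [-0.13, 0.89, 1.03], [0.08, 0.08, 0.44]]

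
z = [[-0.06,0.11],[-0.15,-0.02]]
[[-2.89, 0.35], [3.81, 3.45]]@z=[[0.12, -0.32], [-0.75, 0.35]]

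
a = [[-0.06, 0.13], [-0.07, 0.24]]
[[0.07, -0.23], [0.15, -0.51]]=a @ [[0.35,-2.24], [0.71,-2.77]]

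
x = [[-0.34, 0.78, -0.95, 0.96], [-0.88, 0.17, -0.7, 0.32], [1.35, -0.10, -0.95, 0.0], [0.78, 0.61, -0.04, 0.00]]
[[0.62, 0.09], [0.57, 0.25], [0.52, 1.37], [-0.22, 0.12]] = x @ [[-0.11, 0.26], [-0.27, -0.2], [-0.67, -1.05], [0.16, -0.69]]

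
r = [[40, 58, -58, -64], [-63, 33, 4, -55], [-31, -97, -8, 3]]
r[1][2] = 4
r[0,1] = 58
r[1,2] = 4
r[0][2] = -58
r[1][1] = 33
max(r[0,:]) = 58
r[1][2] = 4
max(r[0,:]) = 58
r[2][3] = 3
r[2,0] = -31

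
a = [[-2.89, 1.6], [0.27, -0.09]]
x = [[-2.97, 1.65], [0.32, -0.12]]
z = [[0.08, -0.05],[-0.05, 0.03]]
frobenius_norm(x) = 3.41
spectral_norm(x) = 3.41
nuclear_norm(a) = 3.37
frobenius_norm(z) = 0.11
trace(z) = 0.11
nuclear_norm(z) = 0.11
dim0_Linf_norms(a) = [2.89, 1.6]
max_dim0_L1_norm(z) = 0.13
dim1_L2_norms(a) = [3.3, 0.28]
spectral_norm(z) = 0.11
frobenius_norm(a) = 3.32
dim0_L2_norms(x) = [2.99, 1.65]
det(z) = -0.00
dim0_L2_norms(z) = [0.09, 0.06]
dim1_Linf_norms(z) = [0.08, 0.05]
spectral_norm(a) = 3.32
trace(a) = -2.98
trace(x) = -3.09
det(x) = -0.17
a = z + x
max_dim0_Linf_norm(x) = 2.97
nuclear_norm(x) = 3.46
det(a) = -0.17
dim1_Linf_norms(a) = [2.89, 0.27]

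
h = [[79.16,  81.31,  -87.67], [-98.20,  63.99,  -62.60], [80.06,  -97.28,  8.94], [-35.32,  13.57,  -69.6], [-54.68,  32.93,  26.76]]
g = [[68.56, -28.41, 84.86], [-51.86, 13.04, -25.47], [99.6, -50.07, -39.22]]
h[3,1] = 13.57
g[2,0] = 99.6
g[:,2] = [84.86, -25.47, -39.22]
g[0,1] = -28.41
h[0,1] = 81.31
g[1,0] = -51.86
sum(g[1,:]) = -64.28999999999999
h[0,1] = 81.31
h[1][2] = -62.6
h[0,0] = 79.16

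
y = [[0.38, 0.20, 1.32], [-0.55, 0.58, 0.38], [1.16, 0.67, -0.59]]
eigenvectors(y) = [[(0.52+0j), 0.73+0.00j, (0.73-0j)], [(0.28+0j), (-0.41+0.37j), -0.41-0.37j], [-0.81+0.00j, 0.39+0.09j, (0.39-0.09j)]]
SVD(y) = [[0.53, 0.81, 0.24], [0.34, 0.06, -0.94], [-0.78, 0.58, -0.25]] @ diag([1.578064188602887, 1.3453325367907822, 0.7432992547427916]) @ [[-0.56, -0.14, 0.82], [0.71, 0.43, 0.56], [0.43, -0.89, 0.15]]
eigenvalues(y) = [(-1.57+0j), (0.97+0.27j), (0.97-0.27j)]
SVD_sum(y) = [[-0.47,-0.11,0.68],[-0.3,-0.07,0.44],[0.69,0.17,-1.0]] + [[0.77, 0.47, 0.61], [0.05, 0.03, 0.04], [0.55, 0.34, 0.44]] + [[0.08, -0.16, 0.03], [-0.30, 0.62, -0.10], [-0.08, 0.16, -0.03]]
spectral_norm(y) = 1.58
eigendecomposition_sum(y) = [[(-0.44-0j), (-0.17-0j), (0.66-0j)], [(-0.24-0j), -0.09-0.00j, 0.35-0.00j], [0.69+0.00j, (0.26+0j), -1.03+0.00j]] + [[0.41-0.14j, (0.18-0.86j), 0.33-0.38j], [-0.16+0.28j, (0.33+0.57j), (0.01+0.38j)], [(0.24-0.02j), (0.21-0.43j), 0.22-0.16j]] + [[(0.41+0.14j), (0.18+0.86j), 0.33+0.38j], [(-0.16-0.28j), (0.33-0.57j), 0.01-0.38j], [0.24+0.02j, (0.21+0.43j), (0.22+0.16j)]]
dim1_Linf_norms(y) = [1.32, 0.58, 1.16]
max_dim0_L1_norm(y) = 2.29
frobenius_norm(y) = 2.20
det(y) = -1.58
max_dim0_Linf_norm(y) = 1.32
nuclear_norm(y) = 3.67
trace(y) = 0.37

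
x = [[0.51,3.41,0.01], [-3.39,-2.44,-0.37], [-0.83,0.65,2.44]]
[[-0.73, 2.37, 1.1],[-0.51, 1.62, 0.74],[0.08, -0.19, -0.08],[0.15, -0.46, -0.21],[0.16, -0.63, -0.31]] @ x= [[-9.32, -7.56, 1.8], [-6.37, -5.21, 1.2], [0.75, 0.68, -0.12], [1.81, 1.5, -0.34], [2.47, 1.88, -0.52]]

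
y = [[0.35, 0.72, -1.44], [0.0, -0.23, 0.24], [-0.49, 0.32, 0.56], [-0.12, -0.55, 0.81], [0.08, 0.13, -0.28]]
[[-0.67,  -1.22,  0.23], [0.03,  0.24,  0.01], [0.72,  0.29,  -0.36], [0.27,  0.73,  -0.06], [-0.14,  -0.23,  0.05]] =y@[[-0.92, 0.11, -0.31], [0.22, -0.25, -0.63], [0.35, 0.75, -0.55]]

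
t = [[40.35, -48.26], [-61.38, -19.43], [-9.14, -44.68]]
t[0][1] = -48.26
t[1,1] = -19.43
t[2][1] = -44.68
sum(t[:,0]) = -30.17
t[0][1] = -48.26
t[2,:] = [-9.14, -44.68]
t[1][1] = -19.43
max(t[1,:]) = -19.43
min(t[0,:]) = -48.26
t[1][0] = -61.38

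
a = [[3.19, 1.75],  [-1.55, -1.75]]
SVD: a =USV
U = [[-0.85, 0.53], [0.53, 0.85]]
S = [4.27, 0.67]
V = [[-0.83, -0.56], [0.56, -0.83]]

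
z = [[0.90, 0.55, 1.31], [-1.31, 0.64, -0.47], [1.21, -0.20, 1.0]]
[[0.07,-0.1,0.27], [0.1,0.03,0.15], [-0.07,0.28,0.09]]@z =[[0.52, -0.08, 0.41], [0.23, 0.04, 0.27], [-0.32, 0.12, -0.13]]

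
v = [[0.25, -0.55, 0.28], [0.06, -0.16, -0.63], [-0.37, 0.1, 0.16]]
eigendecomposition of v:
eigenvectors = [[0.71+0.00j, 0.71-0.00j, (0.58+0j)],[(-0.16-0.46j), -0.16+0.46j, (0.77+0j)],[-0.20+0.47j, (-0.2-0.47j), 0.28+0.00j]]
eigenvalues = [(0.3+0.54j), (0.3-0.54j), (-0.34+0j)]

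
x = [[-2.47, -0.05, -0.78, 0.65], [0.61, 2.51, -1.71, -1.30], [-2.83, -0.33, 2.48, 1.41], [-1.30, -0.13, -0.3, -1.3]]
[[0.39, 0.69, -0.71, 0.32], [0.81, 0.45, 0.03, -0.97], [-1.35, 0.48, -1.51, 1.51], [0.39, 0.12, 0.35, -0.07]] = x@ [[-0.03, -0.22, 0.23, -0.18], [-0.09, 0.23, -0.37, -0.05], [-0.51, -0.10, -0.15, 0.3], [-0.14, 0.13, -0.43, 0.17]]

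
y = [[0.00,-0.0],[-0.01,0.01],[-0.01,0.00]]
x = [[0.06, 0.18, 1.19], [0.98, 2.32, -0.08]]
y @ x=[[0.00, 0.00, 0.0],[0.01, 0.02, -0.01],[-0.00, -0.00, -0.01]]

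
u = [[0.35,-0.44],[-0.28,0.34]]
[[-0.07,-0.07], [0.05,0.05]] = u @ [[-0.18, -0.12], [0.01, 0.06]]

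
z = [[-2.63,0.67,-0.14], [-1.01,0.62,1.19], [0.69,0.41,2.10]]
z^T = [[-2.63, -1.01, 0.69], [0.67, 0.62, 0.41], [-0.14, 1.19, 2.10]]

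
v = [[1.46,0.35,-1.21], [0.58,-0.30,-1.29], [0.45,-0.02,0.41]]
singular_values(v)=[2.31, 0.85, 0.33]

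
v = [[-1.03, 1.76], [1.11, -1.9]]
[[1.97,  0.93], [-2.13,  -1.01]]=v@ [[-1.37, 1.69],[0.32, 1.52]]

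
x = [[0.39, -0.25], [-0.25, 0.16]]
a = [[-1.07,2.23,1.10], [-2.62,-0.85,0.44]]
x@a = [[0.24, 1.08, 0.32],[-0.15, -0.69, -0.20]]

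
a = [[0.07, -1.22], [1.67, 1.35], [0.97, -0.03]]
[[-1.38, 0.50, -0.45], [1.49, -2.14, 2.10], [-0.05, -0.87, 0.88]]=a@[[-0.02, -0.91, 0.92], [1.13, -0.46, 0.42]]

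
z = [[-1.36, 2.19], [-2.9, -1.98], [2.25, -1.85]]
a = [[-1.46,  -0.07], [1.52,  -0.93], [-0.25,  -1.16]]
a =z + [[-0.1, -2.26], [4.42, 1.05], [-2.5, 0.69]]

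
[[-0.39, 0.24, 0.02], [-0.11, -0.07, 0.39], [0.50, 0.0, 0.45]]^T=[[-0.39,-0.11,0.50], [0.24,-0.07,0.0], [0.02,0.39,0.45]]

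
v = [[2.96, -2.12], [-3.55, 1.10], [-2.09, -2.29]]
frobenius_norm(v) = 6.06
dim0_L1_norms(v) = [8.6, 5.51]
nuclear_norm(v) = 8.27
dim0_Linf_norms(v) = [3.55, 2.29]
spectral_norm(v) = 5.24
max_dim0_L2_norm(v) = 5.07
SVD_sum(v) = [[3.3,-1.08], [-3.53,1.15], [-1.21,0.4]] + [[-0.34,-1.04], [-0.02,-0.05], [-0.88,-2.69]]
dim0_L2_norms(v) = [5.07, 3.31]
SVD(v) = [[-0.66, -0.36], [0.71, -0.02], [0.24, -0.93]] @ diag([5.243193171038082, 3.031439488292586]) @ [[-0.95, 0.31], [0.31, 0.95]]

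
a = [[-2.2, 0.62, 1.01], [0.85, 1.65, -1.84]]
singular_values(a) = [3.04, 1.95]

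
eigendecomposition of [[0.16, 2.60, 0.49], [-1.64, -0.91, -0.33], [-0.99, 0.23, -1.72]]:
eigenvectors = [[0.75+0.00j, (0.75-0j), (-0.21+0j)], [(-0.16+0.54j), -0.16-0.54j, -0.05+0.00j], [-0.12+0.31j, -0.12-0.31j, 0.98+0.00j]]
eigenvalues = [(-0.48+2.07j), (-0.48-2.07j), (-1.51+0j)]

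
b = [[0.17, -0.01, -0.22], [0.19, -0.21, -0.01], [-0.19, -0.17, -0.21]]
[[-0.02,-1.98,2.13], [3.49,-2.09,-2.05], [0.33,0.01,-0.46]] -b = [[-0.19, -1.97, 2.35],[3.30, -1.88, -2.04],[0.52, 0.18, -0.25]]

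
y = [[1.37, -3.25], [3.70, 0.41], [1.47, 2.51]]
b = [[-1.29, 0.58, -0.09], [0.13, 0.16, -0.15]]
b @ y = [[0.25,4.2], [0.55,-0.73]]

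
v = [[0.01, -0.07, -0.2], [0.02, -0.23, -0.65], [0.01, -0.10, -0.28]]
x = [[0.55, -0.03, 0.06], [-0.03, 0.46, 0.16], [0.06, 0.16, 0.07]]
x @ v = [[0.01, -0.04, -0.11], [0.01, -0.12, -0.34], [0.0, -0.05, -0.14]]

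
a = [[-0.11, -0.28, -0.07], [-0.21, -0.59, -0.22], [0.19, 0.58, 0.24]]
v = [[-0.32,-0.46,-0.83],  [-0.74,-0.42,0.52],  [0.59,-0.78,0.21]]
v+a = [[-0.43, -0.74, -0.90], [-0.95, -1.01, 0.30], [0.78, -0.20, 0.45]]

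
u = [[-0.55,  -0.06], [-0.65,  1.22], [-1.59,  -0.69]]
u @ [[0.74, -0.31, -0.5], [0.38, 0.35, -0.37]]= [[-0.43, 0.15, 0.3], [-0.02, 0.63, -0.13], [-1.44, 0.25, 1.05]]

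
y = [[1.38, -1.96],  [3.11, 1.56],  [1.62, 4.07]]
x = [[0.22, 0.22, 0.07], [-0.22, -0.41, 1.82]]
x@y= [[1.10,0.2],[1.37,7.2]]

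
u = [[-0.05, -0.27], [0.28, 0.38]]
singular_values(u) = [0.54, 0.11]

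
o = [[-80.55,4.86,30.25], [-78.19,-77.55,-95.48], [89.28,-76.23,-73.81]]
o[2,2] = -73.81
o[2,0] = 89.28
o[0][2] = 30.25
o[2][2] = -73.81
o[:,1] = [4.86, -77.55, -76.23]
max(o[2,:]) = 89.28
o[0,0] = -80.55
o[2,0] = 89.28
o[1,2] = -95.48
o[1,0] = -78.19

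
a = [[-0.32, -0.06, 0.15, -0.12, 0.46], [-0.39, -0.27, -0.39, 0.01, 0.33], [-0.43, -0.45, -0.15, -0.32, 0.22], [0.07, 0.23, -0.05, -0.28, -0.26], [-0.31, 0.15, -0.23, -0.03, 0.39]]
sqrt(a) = [[-0.08+1.69j, 0.05+1.69j, (0.02-0.96j), (0.2+0.97j), (0.45-1.78j)], [(-0.8-0.51j), -0.17-0.51j, (-0.4+0.29j), (-0.59-0.29j), 0.52+0.54j], [-0.13-0.83j, (-0-0.83j), (0.17+0.47j), -0.52-0.48j, -0.15+0.87j], [(1.32-0.89j), 1.20-0.89j, 0.16+0.50j, 0.62-0.51j, (-1.21+0.94j)], [-0.05+0.78j, (0.54+0.78j), (-0.37-0.44j), (0.25+0.45j), 0.35-0.82j]]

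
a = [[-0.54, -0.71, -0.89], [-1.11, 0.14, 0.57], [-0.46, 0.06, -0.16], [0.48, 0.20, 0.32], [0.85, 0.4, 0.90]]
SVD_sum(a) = [[-0.83, -0.44, -0.71], [-0.27, -0.15, -0.23], [-0.28, -0.15, -0.24], [0.43, 0.23, 0.36], [0.91, 0.48, 0.78]] + [[0.28, -0.12, -0.26], [-0.84, 0.35, 0.77], [-0.17, 0.07, 0.15], [0.05, -0.02, -0.05], [-0.07, 0.03, 0.06]] + [[0.01, -0.15, 0.08], [0.0, -0.07, 0.04], [-0.01, 0.14, -0.07], [0.0, -0.00, 0.0], [0.01, -0.11, 0.06]]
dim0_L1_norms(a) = [3.44, 1.51, 2.84]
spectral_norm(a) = 1.93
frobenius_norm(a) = 2.34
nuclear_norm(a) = 3.50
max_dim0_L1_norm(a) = 3.44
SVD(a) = [[-0.61, -0.31, 0.61], [-0.2, 0.93, 0.29], [-0.21, 0.19, -0.57], [0.31, -0.06, 0.02], [0.67, 0.08, 0.46]] @ diag([1.9341530908620685, 1.2860843052049247, 0.2748435573454017]) @ [[0.71, 0.37, 0.60], [-0.71, 0.30, 0.64], [0.06, -0.88, 0.47]]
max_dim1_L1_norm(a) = 2.15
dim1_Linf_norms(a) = [0.89, 1.11, 0.46, 0.48, 0.9]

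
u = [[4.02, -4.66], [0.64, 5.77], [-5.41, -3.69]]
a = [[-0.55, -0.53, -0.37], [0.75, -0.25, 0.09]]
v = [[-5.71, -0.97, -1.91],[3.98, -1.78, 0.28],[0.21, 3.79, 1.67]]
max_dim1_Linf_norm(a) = 0.75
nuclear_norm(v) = 11.85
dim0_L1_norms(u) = [10.07, 14.12]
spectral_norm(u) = 8.35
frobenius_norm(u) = 10.70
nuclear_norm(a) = 1.60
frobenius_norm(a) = 1.16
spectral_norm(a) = 1.00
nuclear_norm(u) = 15.04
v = u @ a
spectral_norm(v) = 7.21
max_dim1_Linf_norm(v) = 5.71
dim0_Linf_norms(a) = [0.75, 0.53, 0.37]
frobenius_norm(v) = 8.57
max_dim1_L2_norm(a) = 0.85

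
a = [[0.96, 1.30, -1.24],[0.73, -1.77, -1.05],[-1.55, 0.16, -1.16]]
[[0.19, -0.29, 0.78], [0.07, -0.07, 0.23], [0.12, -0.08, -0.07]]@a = [[-1.24, 0.89, -0.84], [-0.34, 0.25, -0.28], [0.17, 0.29, 0.02]]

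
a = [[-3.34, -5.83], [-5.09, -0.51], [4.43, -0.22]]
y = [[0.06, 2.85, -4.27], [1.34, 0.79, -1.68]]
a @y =[[-8.01, -14.12, 24.06], [-0.99, -14.91, 22.59], [-0.03, 12.45, -18.55]]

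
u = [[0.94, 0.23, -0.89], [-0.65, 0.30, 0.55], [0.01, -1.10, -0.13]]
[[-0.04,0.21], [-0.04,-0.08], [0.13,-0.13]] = u @ [[0.08,0.14], [-0.13,0.13], [0.1,-0.06]]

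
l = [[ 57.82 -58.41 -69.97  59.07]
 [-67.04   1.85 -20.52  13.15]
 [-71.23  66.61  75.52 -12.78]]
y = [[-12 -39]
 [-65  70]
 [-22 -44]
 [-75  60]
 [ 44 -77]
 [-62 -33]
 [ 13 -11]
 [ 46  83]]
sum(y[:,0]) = -133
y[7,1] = 83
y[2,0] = -22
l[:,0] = [57.82, -67.04, -71.23]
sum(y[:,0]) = -133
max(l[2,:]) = 75.52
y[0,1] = -39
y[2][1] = -44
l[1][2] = -20.52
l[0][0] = 57.82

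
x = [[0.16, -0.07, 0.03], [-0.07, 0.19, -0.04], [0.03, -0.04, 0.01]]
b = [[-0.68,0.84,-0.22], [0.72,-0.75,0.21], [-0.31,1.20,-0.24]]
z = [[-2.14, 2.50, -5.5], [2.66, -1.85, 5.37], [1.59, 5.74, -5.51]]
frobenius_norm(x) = 0.28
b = z @ x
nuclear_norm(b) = 2.38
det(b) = 0.00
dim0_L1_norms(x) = [0.26, 0.3, 0.08]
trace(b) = -1.67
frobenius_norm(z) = 12.09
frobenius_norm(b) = 1.98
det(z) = 1.98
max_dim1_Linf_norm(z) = 5.74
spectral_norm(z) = 11.32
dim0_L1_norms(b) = [1.71, 2.79, 0.67]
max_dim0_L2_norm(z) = 9.46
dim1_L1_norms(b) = [1.74, 1.68, 1.75]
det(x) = -0.00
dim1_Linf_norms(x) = [0.16, 0.19, 0.04]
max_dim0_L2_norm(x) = 0.21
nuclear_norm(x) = 0.36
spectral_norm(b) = 1.93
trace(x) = 0.36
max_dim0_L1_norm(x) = 0.3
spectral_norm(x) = 0.26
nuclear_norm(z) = 15.62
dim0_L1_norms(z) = [6.39, 10.09, 16.38]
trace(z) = -9.50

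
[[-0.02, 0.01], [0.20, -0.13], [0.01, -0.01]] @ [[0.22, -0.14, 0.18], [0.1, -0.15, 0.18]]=[[-0.0, 0.00, -0.00], [0.03, -0.01, 0.01], [0.00, 0.0, -0.0]]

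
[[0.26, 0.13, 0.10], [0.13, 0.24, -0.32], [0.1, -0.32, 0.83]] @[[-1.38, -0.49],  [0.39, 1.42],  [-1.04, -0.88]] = [[-0.41, -0.03], [0.25, 0.56], [-1.13, -1.23]]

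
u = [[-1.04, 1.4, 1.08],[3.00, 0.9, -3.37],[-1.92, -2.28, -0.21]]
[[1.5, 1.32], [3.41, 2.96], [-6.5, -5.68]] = u @ [[1.41,1.23], [1.60,1.4], [0.67,0.59]]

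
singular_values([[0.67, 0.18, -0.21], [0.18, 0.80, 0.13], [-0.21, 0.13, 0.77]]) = [0.94, 0.92, 0.39]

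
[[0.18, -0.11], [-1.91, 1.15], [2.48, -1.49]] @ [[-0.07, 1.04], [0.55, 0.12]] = [[-0.07, 0.17],[0.77, -1.85],[-0.99, 2.40]]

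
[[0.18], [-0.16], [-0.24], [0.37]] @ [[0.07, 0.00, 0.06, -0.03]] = [[0.01, 0.0, 0.01, -0.01],[-0.01, 0.00, -0.01, 0.00],[-0.02, 0.0, -0.01, 0.01],[0.03, 0.0, 0.02, -0.01]]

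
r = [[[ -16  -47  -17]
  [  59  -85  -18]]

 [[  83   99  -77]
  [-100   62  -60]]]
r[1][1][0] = -100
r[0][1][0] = 59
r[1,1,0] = -100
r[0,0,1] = -47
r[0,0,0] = -16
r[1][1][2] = -60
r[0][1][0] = 59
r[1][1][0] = -100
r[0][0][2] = -17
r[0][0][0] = -16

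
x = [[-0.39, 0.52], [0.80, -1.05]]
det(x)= -0.006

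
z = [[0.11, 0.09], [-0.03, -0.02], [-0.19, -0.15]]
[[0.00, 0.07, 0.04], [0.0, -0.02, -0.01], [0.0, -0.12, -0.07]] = z @ [[-0.04, 0.3, 0.08],[0.05, 0.45, 0.37]]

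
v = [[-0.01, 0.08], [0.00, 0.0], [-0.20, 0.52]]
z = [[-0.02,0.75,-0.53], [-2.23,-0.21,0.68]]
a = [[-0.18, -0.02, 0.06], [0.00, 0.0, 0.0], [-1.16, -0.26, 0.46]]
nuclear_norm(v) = 0.58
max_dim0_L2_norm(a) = 1.17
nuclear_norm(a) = 1.31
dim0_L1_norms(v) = [0.21, 0.6]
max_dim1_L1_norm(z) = 3.12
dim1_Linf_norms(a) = [0.18, 0.0, 1.16]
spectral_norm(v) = 0.56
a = v @ z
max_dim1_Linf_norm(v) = 0.52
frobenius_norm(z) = 2.51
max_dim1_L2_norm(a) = 1.27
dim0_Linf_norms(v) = [0.2, 0.52]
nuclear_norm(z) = 3.24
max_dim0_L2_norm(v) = 0.53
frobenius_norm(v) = 0.56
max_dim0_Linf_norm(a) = 1.16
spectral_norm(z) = 2.35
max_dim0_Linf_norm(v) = 0.52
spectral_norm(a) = 1.29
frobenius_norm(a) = 1.29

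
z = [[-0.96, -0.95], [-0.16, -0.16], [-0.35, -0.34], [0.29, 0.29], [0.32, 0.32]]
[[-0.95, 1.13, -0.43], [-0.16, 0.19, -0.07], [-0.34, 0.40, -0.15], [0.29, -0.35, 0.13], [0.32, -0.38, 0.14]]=z@ [[-0.49, 0.60, -0.22], [1.49, -1.80, 0.67]]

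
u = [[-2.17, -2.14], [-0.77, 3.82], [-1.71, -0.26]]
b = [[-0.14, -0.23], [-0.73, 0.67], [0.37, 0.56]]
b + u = [[-2.31, -2.37],  [-1.50, 4.49],  [-1.34, 0.3]]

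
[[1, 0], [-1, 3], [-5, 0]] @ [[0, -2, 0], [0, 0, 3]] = [[0, -2, 0], [0, 2, 9], [0, 10, 0]]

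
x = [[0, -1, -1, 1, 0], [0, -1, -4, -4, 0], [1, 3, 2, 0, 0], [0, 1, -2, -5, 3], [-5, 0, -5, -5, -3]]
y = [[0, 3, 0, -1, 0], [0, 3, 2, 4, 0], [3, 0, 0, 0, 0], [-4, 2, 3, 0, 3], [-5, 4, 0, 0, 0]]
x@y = [[-7, -1, 1, -4, 3], [4, -11, -14, -4, -12], [6, 12, 6, 11, 0], [-1, 5, -13, 4, -15], [20, -37, -15, 5, -15]]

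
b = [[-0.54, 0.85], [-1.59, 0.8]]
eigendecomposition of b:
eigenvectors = [[-0.34+0.48j, -0.34-0.48j],[(-0.81+0j), (-0.81-0j)]]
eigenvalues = [(0.13+0.95j), (0.13-0.95j)]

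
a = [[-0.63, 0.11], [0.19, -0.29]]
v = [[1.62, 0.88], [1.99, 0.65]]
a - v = [[-2.25,-0.77], [-1.80,-0.94]]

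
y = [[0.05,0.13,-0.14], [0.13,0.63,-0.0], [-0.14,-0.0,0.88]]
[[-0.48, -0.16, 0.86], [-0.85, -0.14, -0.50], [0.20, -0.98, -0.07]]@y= [[-0.17, -0.16, 0.82], [0.01, -0.20, -0.32], [-0.11, -0.59, -0.09]]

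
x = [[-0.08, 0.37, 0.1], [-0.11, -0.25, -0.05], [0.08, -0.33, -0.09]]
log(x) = [[-0.18, 6.27, 0.59],[0.52, -1.91, 1.73],[-8.35, -6.2, -9.79]]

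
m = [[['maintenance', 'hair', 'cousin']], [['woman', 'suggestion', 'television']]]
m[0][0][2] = 'cousin'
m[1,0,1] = 'suggestion'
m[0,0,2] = 'cousin'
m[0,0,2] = 'cousin'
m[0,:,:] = [['maintenance', 'hair', 'cousin']]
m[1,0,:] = ['woman', 'suggestion', 'television']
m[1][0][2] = 'television'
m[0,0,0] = 'maintenance'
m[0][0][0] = 'maintenance'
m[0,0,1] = 'hair'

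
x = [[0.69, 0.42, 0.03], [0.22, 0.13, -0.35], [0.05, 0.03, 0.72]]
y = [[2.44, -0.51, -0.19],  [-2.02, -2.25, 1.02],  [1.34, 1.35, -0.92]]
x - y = [[-1.75, 0.93, 0.22], [2.24, 2.38, -1.37], [-1.29, -1.32, 1.64]]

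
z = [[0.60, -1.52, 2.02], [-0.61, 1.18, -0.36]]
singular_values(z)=[2.85, 0.74]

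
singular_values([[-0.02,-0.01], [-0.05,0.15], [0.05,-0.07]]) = [0.18, 0.03]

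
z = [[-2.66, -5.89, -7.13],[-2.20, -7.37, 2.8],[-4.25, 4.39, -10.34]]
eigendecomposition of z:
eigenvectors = [[-0.87, 0.71, 0.44], [0.3, 0.7, -0.23], [0.39, 0.08, 0.87]]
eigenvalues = [2.57, -9.28, -13.66]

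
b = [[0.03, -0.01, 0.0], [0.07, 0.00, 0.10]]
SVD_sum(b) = [[0.01, -0.0, 0.01], [0.07, -0.0, 0.10]] + [[0.02, -0.01, -0.01], [-0.0, 0.0, 0.0]]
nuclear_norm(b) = 0.15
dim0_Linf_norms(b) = [0.07, 0.01, 0.1]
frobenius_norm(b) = 0.13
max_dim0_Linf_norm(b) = 0.1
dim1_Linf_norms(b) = [0.03, 0.1]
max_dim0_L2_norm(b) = 0.1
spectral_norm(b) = 0.12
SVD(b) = [[-0.15, -0.99], [-0.99, 0.15]] @ diag([0.12333019686079286, 0.02626142688960521]) @ [[-0.60, 0.01, -0.80], [-0.74, 0.38, 0.56]]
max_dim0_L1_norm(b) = 0.1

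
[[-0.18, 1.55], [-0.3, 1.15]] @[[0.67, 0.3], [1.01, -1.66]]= [[1.44, -2.63], [0.96, -2.0]]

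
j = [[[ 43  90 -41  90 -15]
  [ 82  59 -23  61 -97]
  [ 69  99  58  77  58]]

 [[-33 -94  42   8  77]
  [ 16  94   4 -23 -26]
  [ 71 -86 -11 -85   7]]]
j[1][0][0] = -33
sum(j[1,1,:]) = 65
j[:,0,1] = [90, -94]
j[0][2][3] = 77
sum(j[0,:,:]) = 610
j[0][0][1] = 90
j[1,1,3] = -23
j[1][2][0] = 71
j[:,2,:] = [[69, 99, 58, 77, 58], [71, -86, -11, -85, 7]]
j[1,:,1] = [-94, 94, -86]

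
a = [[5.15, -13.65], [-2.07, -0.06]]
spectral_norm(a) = 14.61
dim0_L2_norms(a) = [5.55, 13.65]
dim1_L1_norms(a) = [18.8, 2.13]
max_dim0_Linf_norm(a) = 13.65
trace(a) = 5.09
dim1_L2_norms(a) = [14.59, 2.07]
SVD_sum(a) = [[5.24, -13.62], [-0.25, 0.64]] + [[-0.09, -0.03],[-1.82, -0.70]]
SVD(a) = [[-1.0,  0.05], [0.05,  1.0]] @ diag([14.605080539547119, 1.9557920220059082]) @ [[-0.36, 0.93], [-0.93, -0.36]]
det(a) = -28.56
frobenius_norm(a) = 14.74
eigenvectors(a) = [[0.97,0.85],[-0.24,0.53]]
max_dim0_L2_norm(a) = 13.65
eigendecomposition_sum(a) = [[6.09,-9.76], [-1.48,2.37]] + [[-0.94, -3.89], [-0.59, -2.43]]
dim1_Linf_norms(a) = [13.65, 2.07]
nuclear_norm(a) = 16.56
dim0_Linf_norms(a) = [5.15, 13.65]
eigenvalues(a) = [8.46, -3.37]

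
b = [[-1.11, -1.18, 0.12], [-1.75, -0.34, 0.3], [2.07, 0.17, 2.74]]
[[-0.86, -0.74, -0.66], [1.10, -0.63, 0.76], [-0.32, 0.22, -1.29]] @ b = [[0.88,  1.15,  -2.13], [1.45,  -0.95,  2.03], [-2.70,  0.08,  -3.51]]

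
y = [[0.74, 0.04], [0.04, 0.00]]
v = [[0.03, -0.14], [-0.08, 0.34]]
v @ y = [[0.02, 0.0], [-0.05, -0.00]]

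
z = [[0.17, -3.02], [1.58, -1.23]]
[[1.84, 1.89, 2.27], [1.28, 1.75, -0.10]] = z @ [[0.35,  0.65,  -0.68], [-0.59,  -0.59,  -0.79]]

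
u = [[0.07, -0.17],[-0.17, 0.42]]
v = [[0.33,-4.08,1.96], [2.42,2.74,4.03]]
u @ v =[[-0.39, -0.75, -0.55], [0.96, 1.84, 1.36]]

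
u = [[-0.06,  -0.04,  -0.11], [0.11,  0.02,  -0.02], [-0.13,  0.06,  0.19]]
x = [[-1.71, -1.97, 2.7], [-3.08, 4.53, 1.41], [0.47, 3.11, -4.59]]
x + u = [[-1.77, -2.01, 2.59], [-2.97, 4.55, 1.39], [0.34, 3.17, -4.4]]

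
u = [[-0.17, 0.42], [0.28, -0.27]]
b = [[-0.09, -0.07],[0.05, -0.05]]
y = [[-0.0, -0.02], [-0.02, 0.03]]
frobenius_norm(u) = 0.60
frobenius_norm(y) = 0.04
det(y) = -0.00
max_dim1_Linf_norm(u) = 0.42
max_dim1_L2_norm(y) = 0.04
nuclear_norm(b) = 0.18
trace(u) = -0.44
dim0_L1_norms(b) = [0.14, 0.12]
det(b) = 0.01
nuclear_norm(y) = 0.05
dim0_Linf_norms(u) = [0.28, 0.42]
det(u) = -0.07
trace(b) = -0.14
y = b @ u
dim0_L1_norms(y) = [0.02, 0.05]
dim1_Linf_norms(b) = [0.09, 0.05]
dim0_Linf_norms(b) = [0.09, 0.07]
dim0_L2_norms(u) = [0.33, 0.5]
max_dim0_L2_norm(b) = 0.1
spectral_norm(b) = 0.11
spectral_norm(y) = 0.04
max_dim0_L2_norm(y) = 0.04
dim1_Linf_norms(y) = [0.02, 0.03]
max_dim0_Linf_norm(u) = 0.42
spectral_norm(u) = 0.58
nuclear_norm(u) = 0.71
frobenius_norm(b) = 0.13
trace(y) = 0.03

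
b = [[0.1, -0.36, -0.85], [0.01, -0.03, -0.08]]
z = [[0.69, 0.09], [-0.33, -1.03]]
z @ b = [[0.07, -0.25, -0.59], [-0.04, 0.15, 0.36]]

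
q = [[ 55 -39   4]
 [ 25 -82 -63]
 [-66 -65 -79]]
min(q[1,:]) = -82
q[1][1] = -82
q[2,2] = -79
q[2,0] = -66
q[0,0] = 55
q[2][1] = -65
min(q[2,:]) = -79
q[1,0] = 25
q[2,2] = -79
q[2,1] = -65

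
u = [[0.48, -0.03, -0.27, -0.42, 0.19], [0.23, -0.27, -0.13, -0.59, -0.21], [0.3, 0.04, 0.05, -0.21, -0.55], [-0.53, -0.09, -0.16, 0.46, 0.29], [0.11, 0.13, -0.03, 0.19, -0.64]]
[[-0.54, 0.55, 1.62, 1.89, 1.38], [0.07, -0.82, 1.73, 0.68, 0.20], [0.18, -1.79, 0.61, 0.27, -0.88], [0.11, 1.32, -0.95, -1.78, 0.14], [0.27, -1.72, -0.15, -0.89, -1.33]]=u @ [[0.08,0.64,0.97,2.51,1.11],[-1.65,-1.18,-1.01,1.26,-0.35],[0.85,-0.65,-1.76,0.74,-1.17],[0.68,1.27,-1.63,-1.48,-0.26],[-0.58,2.97,-0.20,1.61,2.18]]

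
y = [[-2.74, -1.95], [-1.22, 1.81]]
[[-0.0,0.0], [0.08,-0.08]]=y @ [[-0.02, 0.02], [0.03, -0.03]]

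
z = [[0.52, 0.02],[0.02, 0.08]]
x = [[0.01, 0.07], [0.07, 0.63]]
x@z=[[0.01, 0.01], [0.05, 0.05]]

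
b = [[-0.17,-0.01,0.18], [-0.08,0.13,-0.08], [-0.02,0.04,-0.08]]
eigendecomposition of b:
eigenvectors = [[0.09, 0.95, 0.76],  [0.98, 0.29, 0.48],  [0.20, 0.10, 0.44]]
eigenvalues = [0.11, -0.15, -0.07]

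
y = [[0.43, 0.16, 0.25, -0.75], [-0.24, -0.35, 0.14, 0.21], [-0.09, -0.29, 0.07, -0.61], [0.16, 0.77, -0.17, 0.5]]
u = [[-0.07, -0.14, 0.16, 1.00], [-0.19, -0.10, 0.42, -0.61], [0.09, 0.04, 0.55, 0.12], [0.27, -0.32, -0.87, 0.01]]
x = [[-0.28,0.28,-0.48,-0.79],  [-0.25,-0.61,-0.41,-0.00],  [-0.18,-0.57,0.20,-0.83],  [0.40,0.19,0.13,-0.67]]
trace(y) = 0.65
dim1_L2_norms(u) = [1.02, 0.77, 0.57, 0.97]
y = u @ x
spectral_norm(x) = 1.34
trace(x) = -1.36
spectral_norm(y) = 1.24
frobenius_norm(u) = 1.70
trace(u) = 0.39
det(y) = -0.03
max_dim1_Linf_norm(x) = 0.83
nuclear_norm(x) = 3.34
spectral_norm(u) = 1.20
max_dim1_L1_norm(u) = 1.47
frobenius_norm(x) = 1.83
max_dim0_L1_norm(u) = 2.0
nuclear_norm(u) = 2.88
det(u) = 0.09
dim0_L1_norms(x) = [1.11, 1.65, 1.22, 2.29]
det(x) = -0.28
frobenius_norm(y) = 1.56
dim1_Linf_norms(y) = [0.75, 0.35, 0.61, 0.77]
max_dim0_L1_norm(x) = 2.29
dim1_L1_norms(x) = [1.83, 1.27, 1.78, 1.39]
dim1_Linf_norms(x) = [0.79, 0.61, 0.83, 0.67]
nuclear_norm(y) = 2.50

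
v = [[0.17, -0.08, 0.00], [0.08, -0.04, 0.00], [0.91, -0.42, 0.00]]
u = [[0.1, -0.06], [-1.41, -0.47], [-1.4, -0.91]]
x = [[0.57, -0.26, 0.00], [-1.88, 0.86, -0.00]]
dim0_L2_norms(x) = [1.96, 0.9, 0.0]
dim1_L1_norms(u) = [0.16, 1.88, 2.31]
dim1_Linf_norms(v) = [0.17, 0.08, 0.91]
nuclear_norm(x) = 2.16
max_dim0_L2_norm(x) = 1.96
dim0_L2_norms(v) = [0.93, 0.43, 0.0]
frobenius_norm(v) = 1.02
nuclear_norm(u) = 2.52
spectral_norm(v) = 1.02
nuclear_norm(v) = 1.03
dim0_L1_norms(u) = [2.91, 1.44]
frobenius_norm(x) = 2.16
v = u @ x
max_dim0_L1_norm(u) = 2.91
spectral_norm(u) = 2.22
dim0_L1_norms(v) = [1.16, 0.54, 0.0]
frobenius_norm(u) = 2.24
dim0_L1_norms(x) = [2.45, 1.12, 0.0]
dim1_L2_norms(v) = [0.19, 0.09, 1.0]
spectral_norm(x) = 2.16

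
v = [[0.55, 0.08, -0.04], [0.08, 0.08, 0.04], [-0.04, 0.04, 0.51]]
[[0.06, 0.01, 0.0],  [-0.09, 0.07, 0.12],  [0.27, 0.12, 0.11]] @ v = [[0.03, 0.01, -0.0], [-0.05, 0.00, 0.07], [0.15, 0.04, 0.05]]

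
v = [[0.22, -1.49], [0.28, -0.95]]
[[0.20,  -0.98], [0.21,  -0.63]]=v @ [[0.59, -0.05], [-0.05, 0.65]]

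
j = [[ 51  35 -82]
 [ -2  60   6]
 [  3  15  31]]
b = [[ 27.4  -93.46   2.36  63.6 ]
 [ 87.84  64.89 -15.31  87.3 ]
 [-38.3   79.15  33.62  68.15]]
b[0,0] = 27.4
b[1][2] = -15.31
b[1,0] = 87.84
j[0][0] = 51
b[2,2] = 33.62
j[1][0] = -2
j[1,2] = 6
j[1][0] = -2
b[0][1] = -93.46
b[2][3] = 68.15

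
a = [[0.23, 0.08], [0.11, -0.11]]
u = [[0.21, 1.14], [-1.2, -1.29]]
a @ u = [[-0.05, 0.16],[0.16, 0.27]]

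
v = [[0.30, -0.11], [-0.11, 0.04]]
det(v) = -0.00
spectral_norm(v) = 0.34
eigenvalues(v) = [0.34, -0.0]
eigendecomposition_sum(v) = [[0.3, -0.11], [-0.11, 0.04]] + [[-0.00, -0.00], [-0.0, -0.00]]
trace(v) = 0.34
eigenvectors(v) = [[0.94, 0.34],[-0.34, 0.94]]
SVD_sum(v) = [[0.30, -0.11], [-0.11, 0.04]] + [[-0.0, -0.00], [-0.00, -0.00]]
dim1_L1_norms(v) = [0.41, 0.15]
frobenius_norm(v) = 0.34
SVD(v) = [[-0.94, 0.34], [0.34, 0.94]] @ diag([0.340293863659264, 0.0002938636592640118]) @ [[-0.94, 0.34], [-0.34, -0.94]]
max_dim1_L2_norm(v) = 0.32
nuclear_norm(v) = 0.34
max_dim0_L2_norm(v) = 0.32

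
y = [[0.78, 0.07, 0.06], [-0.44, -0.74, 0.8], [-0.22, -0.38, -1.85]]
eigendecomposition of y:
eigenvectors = [[-0.95, -0.02, 0.01], [0.30, 0.87, -0.78], [0.04, -0.49, 0.63]]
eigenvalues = [0.76, -1.18, -1.38]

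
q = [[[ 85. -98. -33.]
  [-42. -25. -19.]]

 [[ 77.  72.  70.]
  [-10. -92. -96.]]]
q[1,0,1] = 72.0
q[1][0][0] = 77.0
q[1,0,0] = 77.0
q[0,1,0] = -42.0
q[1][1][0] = -10.0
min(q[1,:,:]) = -96.0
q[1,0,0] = 77.0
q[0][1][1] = -25.0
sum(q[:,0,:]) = 173.0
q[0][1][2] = -19.0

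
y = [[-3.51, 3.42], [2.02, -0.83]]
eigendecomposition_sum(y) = [[-3.72,  2.97], [1.75,  -1.40]] + [[0.21, 0.45], [0.27, 0.57]]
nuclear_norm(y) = 6.06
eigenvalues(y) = [-5.12, 0.78]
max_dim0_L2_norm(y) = 4.05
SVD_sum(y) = [[-3.7, 3.2], [1.57, -1.35]] + [[0.19, 0.22], [0.45, 0.52]]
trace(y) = -4.34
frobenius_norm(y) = 5.37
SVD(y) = [[-0.92, 0.39], [0.39, 0.92]] @ diag([5.312270592082718, 0.752051299110065]) @ [[0.76, -0.65], [0.65, 0.76]]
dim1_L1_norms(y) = [6.93, 2.85]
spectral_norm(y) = 5.31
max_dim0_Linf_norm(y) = 3.51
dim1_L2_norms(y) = [4.9, 2.18]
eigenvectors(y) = [[-0.9, -0.62], [0.43, -0.78]]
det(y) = -4.00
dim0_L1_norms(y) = [5.53, 4.25]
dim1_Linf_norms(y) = [3.51, 2.02]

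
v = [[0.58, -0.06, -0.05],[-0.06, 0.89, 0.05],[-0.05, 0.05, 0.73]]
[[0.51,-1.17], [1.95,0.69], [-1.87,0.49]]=v@ [[0.89, -1.91], [2.40, 0.62], [-2.66, 0.50]]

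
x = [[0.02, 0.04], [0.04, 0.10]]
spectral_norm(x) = 0.12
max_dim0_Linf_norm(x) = 0.1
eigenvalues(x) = [0.0, 0.12]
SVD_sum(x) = [[0.02, 0.04], [0.04, 0.1]] + [[0.0,-0.0], [-0.0,0.0]]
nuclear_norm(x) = 0.12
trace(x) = 0.12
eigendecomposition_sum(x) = [[0.0, -0.0], [-0.0, 0.00]] + [[0.02, 0.04], [0.04, 0.1]]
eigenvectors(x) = [[-0.92, -0.38], [0.38, -0.92]]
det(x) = 0.00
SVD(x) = [[-0.38, -0.92], [-0.92, 0.38]] @ diag([0.11656854249492381, 0.0034314575050761963]) @ [[-0.38, -0.92], [-0.92, 0.38]]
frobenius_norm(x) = 0.12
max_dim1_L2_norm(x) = 0.11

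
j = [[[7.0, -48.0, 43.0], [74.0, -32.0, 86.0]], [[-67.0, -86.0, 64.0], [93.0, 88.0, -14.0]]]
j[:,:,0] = [[7.0, 74.0], [-67.0, 93.0]]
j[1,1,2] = -14.0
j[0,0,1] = -48.0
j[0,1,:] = [74.0, -32.0, 86.0]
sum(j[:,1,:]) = 295.0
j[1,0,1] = -86.0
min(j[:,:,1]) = -86.0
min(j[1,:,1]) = -86.0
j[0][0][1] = -48.0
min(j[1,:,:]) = -86.0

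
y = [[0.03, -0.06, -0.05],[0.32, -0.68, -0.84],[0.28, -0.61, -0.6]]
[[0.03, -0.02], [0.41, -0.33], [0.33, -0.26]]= y@[[0.29, -0.24], [-0.14, 0.11], [-0.27, 0.21]]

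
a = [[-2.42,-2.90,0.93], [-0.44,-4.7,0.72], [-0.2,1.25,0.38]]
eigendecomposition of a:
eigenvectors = [[0.72, 0.98, 0.19], [0.68, -0.12, 0.12], [-0.12, 0.15, 0.97]]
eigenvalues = [-5.3, -1.93, 0.49]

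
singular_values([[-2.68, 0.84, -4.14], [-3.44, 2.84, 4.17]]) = [6.28, 4.78]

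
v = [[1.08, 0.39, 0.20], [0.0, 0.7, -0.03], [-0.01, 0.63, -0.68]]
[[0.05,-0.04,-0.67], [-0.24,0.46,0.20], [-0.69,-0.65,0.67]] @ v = [[0.06, -0.43, 0.47], [-0.26, 0.35, -0.2], [-0.75, -0.30, -0.57]]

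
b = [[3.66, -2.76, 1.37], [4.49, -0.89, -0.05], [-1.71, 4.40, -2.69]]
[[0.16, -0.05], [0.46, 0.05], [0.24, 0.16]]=b @ [[0.12, -0.0], [0.09, -0.05], [-0.02, -0.14]]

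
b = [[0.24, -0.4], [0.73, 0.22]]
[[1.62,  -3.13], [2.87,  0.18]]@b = [[-1.90,-1.34], [0.82,-1.11]]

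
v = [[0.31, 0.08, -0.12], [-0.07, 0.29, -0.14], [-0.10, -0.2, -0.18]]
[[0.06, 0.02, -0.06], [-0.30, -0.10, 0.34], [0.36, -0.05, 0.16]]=v@[[0.25, 0.22, -0.72],  [-1.30, -0.15, 0.49],  [-0.7, 0.31, -1.02]]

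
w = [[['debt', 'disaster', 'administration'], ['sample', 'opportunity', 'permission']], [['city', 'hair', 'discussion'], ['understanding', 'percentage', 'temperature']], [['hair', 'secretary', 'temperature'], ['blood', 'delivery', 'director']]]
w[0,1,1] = 'opportunity'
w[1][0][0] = 'city'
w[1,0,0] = 'city'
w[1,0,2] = 'discussion'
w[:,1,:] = [['sample', 'opportunity', 'permission'], ['understanding', 'percentage', 'temperature'], ['blood', 'delivery', 'director']]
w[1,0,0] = 'city'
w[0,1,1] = 'opportunity'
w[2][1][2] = 'director'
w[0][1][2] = 'permission'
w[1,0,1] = 'hair'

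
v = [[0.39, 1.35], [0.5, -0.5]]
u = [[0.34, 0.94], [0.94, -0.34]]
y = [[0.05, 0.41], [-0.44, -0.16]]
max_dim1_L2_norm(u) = 1.0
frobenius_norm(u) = 1.41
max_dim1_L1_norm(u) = 1.28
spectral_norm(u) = 1.00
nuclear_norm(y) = 0.86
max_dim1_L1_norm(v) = 1.74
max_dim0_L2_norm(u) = 1.0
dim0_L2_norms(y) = [0.44, 0.44]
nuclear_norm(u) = 2.00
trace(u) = 0.00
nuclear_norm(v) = 2.05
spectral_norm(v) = 1.46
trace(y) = -0.11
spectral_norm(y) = 0.53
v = u + y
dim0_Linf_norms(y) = [0.44, 0.41]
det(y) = 0.17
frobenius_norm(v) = 1.57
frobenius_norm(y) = 0.62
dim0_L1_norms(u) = [1.28, 1.28]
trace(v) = -0.11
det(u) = -1.00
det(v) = -0.87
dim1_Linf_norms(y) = [0.41, 0.44]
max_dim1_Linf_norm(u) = 0.94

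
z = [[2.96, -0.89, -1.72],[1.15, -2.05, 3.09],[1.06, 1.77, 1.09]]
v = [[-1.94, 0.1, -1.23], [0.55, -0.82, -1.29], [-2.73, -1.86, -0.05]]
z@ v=[[-1.54, 4.23, -2.41],[-11.79, -3.95, 1.08],[-4.06, -3.37, -3.64]]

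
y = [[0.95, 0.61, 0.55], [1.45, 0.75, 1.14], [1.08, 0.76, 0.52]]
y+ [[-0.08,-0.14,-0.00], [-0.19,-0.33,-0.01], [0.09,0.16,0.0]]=[[0.87, 0.47, 0.55], [1.26, 0.42, 1.13], [1.17, 0.92, 0.52]]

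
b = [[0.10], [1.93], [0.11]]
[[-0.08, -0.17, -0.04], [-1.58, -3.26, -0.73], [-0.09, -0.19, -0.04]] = b@[[-0.82, -1.69, -0.38]]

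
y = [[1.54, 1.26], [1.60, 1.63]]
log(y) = [[-0.4, 1.29], [1.64, -0.31]]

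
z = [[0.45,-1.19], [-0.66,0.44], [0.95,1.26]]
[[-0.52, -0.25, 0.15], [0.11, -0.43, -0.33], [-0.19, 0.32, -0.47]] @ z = [[0.07, 0.7], [0.02, -0.74], [-0.74, -0.23]]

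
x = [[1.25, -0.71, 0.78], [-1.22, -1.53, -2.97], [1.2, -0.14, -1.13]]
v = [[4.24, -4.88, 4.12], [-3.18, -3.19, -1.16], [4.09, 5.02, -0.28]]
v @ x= [[16.20, 3.88, 13.15], [-1.48, 7.30, 8.3], [-1.35, -10.55, -11.4]]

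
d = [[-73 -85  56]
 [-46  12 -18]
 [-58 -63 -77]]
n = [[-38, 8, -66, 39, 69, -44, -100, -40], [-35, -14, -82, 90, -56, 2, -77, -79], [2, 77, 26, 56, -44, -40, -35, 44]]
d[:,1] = [-85, 12, -63]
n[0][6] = -100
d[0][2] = 56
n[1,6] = -77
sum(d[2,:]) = -198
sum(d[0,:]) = -102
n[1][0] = -35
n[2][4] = -44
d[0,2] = 56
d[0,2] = 56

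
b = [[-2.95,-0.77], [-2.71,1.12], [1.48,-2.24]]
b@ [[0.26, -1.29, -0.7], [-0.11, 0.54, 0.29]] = [[-0.68, 3.39, 1.84], [-0.83, 4.10, 2.22], [0.63, -3.12, -1.69]]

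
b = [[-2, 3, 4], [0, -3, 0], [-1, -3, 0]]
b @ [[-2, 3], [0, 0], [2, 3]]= [[12, 6], [0, 0], [2, -3]]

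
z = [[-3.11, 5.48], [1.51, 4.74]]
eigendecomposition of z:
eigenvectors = [[-0.99, -0.53], [0.17, -0.85]]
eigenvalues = [-4.05, 5.68]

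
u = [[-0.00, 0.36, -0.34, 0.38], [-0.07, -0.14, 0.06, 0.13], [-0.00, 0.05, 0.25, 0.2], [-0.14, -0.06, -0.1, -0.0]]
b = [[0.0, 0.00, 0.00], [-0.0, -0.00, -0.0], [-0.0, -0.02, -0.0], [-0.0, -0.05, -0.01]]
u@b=[[0.00, -0.01, -0.00], [0.00, -0.01, -0.0], [0.0, -0.02, -0.00], [0.0, 0.00, 0.00]]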